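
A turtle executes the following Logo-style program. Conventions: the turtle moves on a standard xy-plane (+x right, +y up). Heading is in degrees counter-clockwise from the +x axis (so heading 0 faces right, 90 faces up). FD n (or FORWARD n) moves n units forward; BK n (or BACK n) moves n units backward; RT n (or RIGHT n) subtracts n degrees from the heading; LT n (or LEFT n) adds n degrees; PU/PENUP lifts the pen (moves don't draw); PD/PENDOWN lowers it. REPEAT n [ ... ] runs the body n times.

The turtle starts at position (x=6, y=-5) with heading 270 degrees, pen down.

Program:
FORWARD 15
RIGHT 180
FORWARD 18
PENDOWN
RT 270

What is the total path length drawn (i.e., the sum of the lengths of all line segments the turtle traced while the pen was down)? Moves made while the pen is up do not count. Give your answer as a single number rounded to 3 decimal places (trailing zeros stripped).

Executing turtle program step by step:
Start: pos=(6,-5), heading=270, pen down
FD 15: (6,-5) -> (6,-20) [heading=270, draw]
RT 180: heading 270 -> 90
FD 18: (6,-20) -> (6,-2) [heading=90, draw]
PD: pen down
RT 270: heading 90 -> 180
Final: pos=(6,-2), heading=180, 2 segment(s) drawn

Segment lengths:
  seg 1: (6,-5) -> (6,-20), length = 15
  seg 2: (6,-20) -> (6,-2), length = 18
Total = 33

Answer: 33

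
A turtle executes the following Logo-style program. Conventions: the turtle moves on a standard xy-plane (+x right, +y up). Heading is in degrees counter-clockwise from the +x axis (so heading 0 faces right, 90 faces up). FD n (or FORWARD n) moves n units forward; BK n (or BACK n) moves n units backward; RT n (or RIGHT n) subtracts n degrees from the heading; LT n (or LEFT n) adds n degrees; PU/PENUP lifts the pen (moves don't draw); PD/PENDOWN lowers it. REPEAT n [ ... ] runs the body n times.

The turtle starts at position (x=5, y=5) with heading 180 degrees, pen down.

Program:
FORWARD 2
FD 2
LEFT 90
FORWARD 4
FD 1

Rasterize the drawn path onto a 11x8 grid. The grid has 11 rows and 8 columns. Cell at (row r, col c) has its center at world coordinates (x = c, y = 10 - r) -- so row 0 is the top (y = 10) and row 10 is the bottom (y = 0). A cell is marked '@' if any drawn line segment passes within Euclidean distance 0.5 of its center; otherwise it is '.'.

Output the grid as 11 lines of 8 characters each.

Answer: ........
........
........
........
........
.@@@@@..
.@......
.@......
.@......
.@......
.@......

Derivation:
Segment 0: (5,5) -> (3,5)
Segment 1: (3,5) -> (1,5)
Segment 2: (1,5) -> (1,1)
Segment 3: (1,1) -> (1,0)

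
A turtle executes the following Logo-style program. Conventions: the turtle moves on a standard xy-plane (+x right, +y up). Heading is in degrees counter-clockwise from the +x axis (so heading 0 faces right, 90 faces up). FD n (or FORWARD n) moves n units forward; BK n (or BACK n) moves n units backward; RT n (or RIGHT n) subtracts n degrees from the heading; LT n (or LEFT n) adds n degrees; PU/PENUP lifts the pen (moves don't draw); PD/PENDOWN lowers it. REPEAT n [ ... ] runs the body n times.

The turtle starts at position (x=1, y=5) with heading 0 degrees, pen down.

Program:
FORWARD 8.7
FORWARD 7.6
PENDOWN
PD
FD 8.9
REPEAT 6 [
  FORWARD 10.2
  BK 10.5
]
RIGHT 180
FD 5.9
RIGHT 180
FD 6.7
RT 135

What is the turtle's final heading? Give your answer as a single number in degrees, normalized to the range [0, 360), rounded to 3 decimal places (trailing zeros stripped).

Executing turtle program step by step:
Start: pos=(1,5), heading=0, pen down
FD 8.7: (1,5) -> (9.7,5) [heading=0, draw]
FD 7.6: (9.7,5) -> (17.3,5) [heading=0, draw]
PD: pen down
PD: pen down
FD 8.9: (17.3,5) -> (26.2,5) [heading=0, draw]
REPEAT 6 [
  -- iteration 1/6 --
  FD 10.2: (26.2,5) -> (36.4,5) [heading=0, draw]
  BK 10.5: (36.4,5) -> (25.9,5) [heading=0, draw]
  -- iteration 2/6 --
  FD 10.2: (25.9,5) -> (36.1,5) [heading=0, draw]
  BK 10.5: (36.1,5) -> (25.6,5) [heading=0, draw]
  -- iteration 3/6 --
  FD 10.2: (25.6,5) -> (35.8,5) [heading=0, draw]
  BK 10.5: (35.8,5) -> (25.3,5) [heading=0, draw]
  -- iteration 4/6 --
  FD 10.2: (25.3,5) -> (35.5,5) [heading=0, draw]
  BK 10.5: (35.5,5) -> (25,5) [heading=0, draw]
  -- iteration 5/6 --
  FD 10.2: (25,5) -> (35.2,5) [heading=0, draw]
  BK 10.5: (35.2,5) -> (24.7,5) [heading=0, draw]
  -- iteration 6/6 --
  FD 10.2: (24.7,5) -> (34.9,5) [heading=0, draw]
  BK 10.5: (34.9,5) -> (24.4,5) [heading=0, draw]
]
RT 180: heading 0 -> 180
FD 5.9: (24.4,5) -> (18.5,5) [heading=180, draw]
RT 180: heading 180 -> 0
FD 6.7: (18.5,5) -> (25.2,5) [heading=0, draw]
RT 135: heading 0 -> 225
Final: pos=(25.2,5), heading=225, 17 segment(s) drawn

Answer: 225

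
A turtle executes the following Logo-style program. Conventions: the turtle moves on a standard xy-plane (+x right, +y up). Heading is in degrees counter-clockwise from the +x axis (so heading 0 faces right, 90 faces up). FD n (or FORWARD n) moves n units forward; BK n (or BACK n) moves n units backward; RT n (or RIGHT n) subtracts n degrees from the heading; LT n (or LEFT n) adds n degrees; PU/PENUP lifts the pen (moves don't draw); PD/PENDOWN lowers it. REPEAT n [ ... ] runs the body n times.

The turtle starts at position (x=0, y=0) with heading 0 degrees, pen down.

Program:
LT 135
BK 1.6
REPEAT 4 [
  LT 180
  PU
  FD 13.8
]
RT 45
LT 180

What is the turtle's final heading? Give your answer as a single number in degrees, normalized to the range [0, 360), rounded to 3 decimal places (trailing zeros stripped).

Answer: 270

Derivation:
Executing turtle program step by step:
Start: pos=(0,0), heading=0, pen down
LT 135: heading 0 -> 135
BK 1.6: (0,0) -> (1.131,-1.131) [heading=135, draw]
REPEAT 4 [
  -- iteration 1/4 --
  LT 180: heading 135 -> 315
  PU: pen up
  FD 13.8: (1.131,-1.131) -> (10.889,-10.889) [heading=315, move]
  -- iteration 2/4 --
  LT 180: heading 315 -> 135
  PU: pen up
  FD 13.8: (10.889,-10.889) -> (1.131,-1.131) [heading=135, move]
  -- iteration 3/4 --
  LT 180: heading 135 -> 315
  PU: pen up
  FD 13.8: (1.131,-1.131) -> (10.889,-10.889) [heading=315, move]
  -- iteration 4/4 --
  LT 180: heading 315 -> 135
  PU: pen up
  FD 13.8: (10.889,-10.889) -> (1.131,-1.131) [heading=135, move]
]
RT 45: heading 135 -> 90
LT 180: heading 90 -> 270
Final: pos=(1.131,-1.131), heading=270, 1 segment(s) drawn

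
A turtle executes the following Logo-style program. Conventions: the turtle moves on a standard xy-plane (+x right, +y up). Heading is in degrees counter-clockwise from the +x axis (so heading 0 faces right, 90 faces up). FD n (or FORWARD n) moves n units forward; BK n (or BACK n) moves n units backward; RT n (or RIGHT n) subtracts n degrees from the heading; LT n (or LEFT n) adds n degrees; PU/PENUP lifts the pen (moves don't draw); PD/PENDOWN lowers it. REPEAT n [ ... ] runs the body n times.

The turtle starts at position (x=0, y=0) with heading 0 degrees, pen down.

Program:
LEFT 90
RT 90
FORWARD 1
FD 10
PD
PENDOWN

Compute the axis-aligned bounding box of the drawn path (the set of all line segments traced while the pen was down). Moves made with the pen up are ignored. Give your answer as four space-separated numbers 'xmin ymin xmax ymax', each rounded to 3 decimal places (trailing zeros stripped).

Executing turtle program step by step:
Start: pos=(0,0), heading=0, pen down
LT 90: heading 0 -> 90
RT 90: heading 90 -> 0
FD 1: (0,0) -> (1,0) [heading=0, draw]
FD 10: (1,0) -> (11,0) [heading=0, draw]
PD: pen down
PD: pen down
Final: pos=(11,0), heading=0, 2 segment(s) drawn

Segment endpoints: x in {0, 1, 11}, y in {0}
xmin=0, ymin=0, xmax=11, ymax=0

Answer: 0 0 11 0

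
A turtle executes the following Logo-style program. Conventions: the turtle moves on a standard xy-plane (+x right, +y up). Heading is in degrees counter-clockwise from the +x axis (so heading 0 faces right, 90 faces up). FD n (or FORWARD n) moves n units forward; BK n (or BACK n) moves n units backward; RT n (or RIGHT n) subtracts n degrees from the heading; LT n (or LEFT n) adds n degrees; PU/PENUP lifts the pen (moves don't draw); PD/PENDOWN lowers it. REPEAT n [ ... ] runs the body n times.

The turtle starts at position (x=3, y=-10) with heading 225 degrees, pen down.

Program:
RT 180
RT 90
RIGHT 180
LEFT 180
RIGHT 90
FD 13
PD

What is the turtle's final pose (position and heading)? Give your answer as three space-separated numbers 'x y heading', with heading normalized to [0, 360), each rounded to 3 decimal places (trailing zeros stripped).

Answer: -6.192 -19.192 225

Derivation:
Executing turtle program step by step:
Start: pos=(3,-10), heading=225, pen down
RT 180: heading 225 -> 45
RT 90: heading 45 -> 315
RT 180: heading 315 -> 135
LT 180: heading 135 -> 315
RT 90: heading 315 -> 225
FD 13: (3,-10) -> (-6.192,-19.192) [heading=225, draw]
PD: pen down
Final: pos=(-6.192,-19.192), heading=225, 1 segment(s) drawn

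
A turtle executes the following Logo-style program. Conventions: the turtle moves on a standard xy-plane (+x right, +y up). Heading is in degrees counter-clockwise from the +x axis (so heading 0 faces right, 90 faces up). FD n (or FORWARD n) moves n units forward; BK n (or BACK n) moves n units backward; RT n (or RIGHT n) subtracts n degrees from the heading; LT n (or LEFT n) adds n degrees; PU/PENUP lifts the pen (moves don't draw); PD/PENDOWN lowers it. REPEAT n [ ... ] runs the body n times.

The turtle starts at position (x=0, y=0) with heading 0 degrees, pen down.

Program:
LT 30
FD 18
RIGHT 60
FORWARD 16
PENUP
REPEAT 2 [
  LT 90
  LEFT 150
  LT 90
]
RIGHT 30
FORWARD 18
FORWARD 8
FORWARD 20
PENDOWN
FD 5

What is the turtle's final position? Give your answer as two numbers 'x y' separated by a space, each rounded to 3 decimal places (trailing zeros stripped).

Answer: 3.945 -43.167

Derivation:
Executing turtle program step by step:
Start: pos=(0,0), heading=0, pen down
LT 30: heading 0 -> 30
FD 18: (0,0) -> (15.588,9) [heading=30, draw]
RT 60: heading 30 -> 330
FD 16: (15.588,9) -> (29.445,1) [heading=330, draw]
PU: pen up
REPEAT 2 [
  -- iteration 1/2 --
  LT 90: heading 330 -> 60
  LT 150: heading 60 -> 210
  LT 90: heading 210 -> 300
  -- iteration 2/2 --
  LT 90: heading 300 -> 30
  LT 150: heading 30 -> 180
  LT 90: heading 180 -> 270
]
RT 30: heading 270 -> 240
FD 18: (29.445,1) -> (20.445,-14.588) [heading=240, move]
FD 8: (20.445,-14.588) -> (16.445,-21.517) [heading=240, move]
FD 20: (16.445,-21.517) -> (6.445,-38.837) [heading=240, move]
PD: pen down
FD 5: (6.445,-38.837) -> (3.945,-43.167) [heading=240, draw]
Final: pos=(3.945,-43.167), heading=240, 3 segment(s) drawn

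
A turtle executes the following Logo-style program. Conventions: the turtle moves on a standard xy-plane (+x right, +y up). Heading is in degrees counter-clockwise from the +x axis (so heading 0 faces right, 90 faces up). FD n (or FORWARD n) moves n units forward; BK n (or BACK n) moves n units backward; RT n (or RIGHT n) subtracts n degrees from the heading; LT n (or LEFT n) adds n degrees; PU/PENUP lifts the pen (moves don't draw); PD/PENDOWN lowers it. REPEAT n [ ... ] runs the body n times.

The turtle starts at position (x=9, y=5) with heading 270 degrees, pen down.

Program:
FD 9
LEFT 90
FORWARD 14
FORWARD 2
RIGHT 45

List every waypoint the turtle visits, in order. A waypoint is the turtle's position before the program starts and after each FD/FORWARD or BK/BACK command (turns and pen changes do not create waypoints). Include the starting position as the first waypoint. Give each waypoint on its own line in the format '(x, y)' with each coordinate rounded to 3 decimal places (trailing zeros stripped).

Answer: (9, 5)
(9, -4)
(23, -4)
(25, -4)

Derivation:
Executing turtle program step by step:
Start: pos=(9,5), heading=270, pen down
FD 9: (9,5) -> (9,-4) [heading=270, draw]
LT 90: heading 270 -> 0
FD 14: (9,-4) -> (23,-4) [heading=0, draw]
FD 2: (23,-4) -> (25,-4) [heading=0, draw]
RT 45: heading 0 -> 315
Final: pos=(25,-4), heading=315, 3 segment(s) drawn
Waypoints (4 total):
(9, 5)
(9, -4)
(23, -4)
(25, -4)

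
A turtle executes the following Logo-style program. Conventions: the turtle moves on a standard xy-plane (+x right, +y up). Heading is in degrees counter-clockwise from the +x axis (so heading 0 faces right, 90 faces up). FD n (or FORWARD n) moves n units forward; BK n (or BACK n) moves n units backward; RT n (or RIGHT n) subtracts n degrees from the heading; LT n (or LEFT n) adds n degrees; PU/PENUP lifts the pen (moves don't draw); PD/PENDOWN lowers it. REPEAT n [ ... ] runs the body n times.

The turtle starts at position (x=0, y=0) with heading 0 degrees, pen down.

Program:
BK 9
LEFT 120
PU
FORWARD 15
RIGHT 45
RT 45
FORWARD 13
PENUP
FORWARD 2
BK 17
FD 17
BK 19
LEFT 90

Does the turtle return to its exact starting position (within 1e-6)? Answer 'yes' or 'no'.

Answer: no

Derivation:
Executing turtle program step by step:
Start: pos=(0,0), heading=0, pen down
BK 9: (0,0) -> (-9,0) [heading=0, draw]
LT 120: heading 0 -> 120
PU: pen up
FD 15: (-9,0) -> (-16.5,12.99) [heading=120, move]
RT 45: heading 120 -> 75
RT 45: heading 75 -> 30
FD 13: (-16.5,12.99) -> (-5.242,19.49) [heading=30, move]
PU: pen up
FD 2: (-5.242,19.49) -> (-3.51,20.49) [heading=30, move]
BK 17: (-3.51,20.49) -> (-18.232,11.99) [heading=30, move]
FD 17: (-18.232,11.99) -> (-3.51,20.49) [heading=30, move]
BK 19: (-3.51,20.49) -> (-19.964,10.99) [heading=30, move]
LT 90: heading 30 -> 120
Final: pos=(-19.964,10.99), heading=120, 1 segment(s) drawn

Start position: (0, 0)
Final position: (-19.964, 10.99)
Distance = 22.789; >= 1e-6 -> NOT closed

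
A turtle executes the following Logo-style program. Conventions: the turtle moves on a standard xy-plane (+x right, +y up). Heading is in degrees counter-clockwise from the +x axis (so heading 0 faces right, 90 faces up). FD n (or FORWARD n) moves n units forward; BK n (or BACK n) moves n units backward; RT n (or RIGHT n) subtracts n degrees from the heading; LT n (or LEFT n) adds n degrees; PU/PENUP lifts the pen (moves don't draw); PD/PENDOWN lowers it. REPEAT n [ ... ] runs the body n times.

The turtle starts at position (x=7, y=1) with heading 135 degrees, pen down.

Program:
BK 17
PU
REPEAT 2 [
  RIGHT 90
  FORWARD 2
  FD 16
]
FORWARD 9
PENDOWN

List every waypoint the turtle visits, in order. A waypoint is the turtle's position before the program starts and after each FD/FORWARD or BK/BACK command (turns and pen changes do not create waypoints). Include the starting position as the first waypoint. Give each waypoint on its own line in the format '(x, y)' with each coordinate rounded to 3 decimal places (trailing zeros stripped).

Executing turtle program step by step:
Start: pos=(7,1), heading=135, pen down
BK 17: (7,1) -> (19.021,-11.021) [heading=135, draw]
PU: pen up
REPEAT 2 [
  -- iteration 1/2 --
  RT 90: heading 135 -> 45
  FD 2: (19.021,-11.021) -> (20.435,-9.607) [heading=45, move]
  FD 16: (20.435,-9.607) -> (31.749,1.707) [heading=45, move]
  -- iteration 2/2 --
  RT 90: heading 45 -> 315
  FD 2: (31.749,1.707) -> (33.163,0.293) [heading=315, move]
  FD 16: (33.163,0.293) -> (44.477,-11.021) [heading=315, move]
]
FD 9: (44.477,-11.021) -> (50.841,-17.385) [heading=315, move]
PD: pen down
Final: pos=(50.841,-17.385), heading=315, 1 segment(s) drawn
Waypoints (7 total):
(7, 1)
(19.021, -11.021)
(20.435, -9.607)
(31.749, 1.707)
(33.163, 0.293)
(44.477, -11.021)
(50.841, -17.385)

Answer: (7, 1)
(19.021, -11.021)
(20.435, -9.607)
(31.749, 1.707)
(33.163, 0.293)
(44.477, -11.021)
(50.841, -17.385)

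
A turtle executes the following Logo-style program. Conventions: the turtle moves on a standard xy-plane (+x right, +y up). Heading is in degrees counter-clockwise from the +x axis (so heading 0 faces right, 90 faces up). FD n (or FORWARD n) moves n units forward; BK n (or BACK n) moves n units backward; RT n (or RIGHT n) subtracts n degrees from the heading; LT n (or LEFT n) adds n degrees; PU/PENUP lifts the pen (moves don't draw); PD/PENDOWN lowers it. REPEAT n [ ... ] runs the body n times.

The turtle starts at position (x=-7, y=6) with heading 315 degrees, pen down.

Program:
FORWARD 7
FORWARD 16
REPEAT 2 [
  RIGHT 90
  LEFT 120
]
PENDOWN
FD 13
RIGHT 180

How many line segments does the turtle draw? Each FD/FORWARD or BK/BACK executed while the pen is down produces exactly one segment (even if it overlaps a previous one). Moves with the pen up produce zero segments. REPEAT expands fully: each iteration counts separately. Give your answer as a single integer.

Answer: 3

Derivation:
Executing turtle program step by step:
Start: pos=(-7,6), heading=315, pen down
FD 7: (-7,6) -> (-2.05,1.05) [heading=315, draw]
FD 16: (-2.05,1.05) -> (9.263,-10.263) [heading=315, draw]
REPEAT 2 [
  -- iteration 1/2 --
  RT 90: heading 315 -> 225
  LT 120: heading 225 -> 345
  -- iteration 2/2 --
  RT 90: heading 345 -> 255
  LT 120: heading 255 -> 15
]
PD: pen down
FD 13: (9.263,-10.263) -> (21.82,-6.899) [heading=15, draw]
RT 180: heading 15 -> 195
Final: pos=(21.82,-6.899), heading=195, 3 segment(s) drawn
Segments drawn: 3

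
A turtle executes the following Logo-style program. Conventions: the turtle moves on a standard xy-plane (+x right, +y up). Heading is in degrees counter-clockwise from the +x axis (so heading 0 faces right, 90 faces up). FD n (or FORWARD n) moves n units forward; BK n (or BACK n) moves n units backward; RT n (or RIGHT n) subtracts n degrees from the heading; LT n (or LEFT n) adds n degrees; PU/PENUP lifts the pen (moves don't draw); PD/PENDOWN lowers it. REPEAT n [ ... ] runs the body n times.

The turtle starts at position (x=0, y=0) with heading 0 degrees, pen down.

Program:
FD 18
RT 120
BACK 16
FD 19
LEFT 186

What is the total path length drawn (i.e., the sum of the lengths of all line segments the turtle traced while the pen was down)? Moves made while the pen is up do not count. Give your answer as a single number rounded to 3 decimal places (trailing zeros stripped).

Answer: 53

Derivation:
Executing turtle program step by step:
Start: pos=(0,0), heading=0, pen down
FD 18: (0,0) -> (18,0) [heading=0, draw]
RT 120: heading 0 -> 240
BK 16: (18,0) -> (26,13.856) [heading=240, draw]
FD 19: (26,13.856) -> (16.5,-2.598) [heading=240, draw]
LT 186: heading 240 -> 66
Final: pos=(16.5,-2.598), heading=66, 3 segment(s) drawn

Segment lengths:
  seg 1: (0,0) -> (18,0), length = 18
  seg 2: (18,0) -> (26,13.856), length = 16
  seg 3: (26,13.856) -> (16.5,-2.598), length = 19
Total = 53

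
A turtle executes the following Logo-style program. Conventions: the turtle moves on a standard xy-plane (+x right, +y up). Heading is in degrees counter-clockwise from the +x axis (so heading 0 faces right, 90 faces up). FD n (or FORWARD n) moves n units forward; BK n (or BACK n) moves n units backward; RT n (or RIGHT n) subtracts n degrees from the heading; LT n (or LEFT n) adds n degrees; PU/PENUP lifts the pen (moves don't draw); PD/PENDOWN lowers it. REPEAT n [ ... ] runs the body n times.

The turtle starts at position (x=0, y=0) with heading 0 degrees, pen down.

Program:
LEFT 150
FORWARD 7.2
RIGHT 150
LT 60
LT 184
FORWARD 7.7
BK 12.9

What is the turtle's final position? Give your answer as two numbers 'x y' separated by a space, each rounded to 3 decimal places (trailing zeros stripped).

Executing turtle program step by step:
Start: pos=(0,0), heading=0, pen down
LT 150: heading 0 -> 150
FD 7.2: (0,0) -> (-6.235,3.6) [heading=150, draw]
RT 150: heading 150 -> 0
LT 60: heading 0 -> 60
LT 184: heading 60 -> 244
FD 7.7: (-6.235,3.6) -> (-9.611,-3.321) [heading=244, draw]
BK 12.9: (-9.611,-3.321) -> (-3.956,8.274) [heading=244, draw]
Final: pos=(-3.956,8.274), heading=244, 3 segment(s) drawn

Answer: -3.956 8.274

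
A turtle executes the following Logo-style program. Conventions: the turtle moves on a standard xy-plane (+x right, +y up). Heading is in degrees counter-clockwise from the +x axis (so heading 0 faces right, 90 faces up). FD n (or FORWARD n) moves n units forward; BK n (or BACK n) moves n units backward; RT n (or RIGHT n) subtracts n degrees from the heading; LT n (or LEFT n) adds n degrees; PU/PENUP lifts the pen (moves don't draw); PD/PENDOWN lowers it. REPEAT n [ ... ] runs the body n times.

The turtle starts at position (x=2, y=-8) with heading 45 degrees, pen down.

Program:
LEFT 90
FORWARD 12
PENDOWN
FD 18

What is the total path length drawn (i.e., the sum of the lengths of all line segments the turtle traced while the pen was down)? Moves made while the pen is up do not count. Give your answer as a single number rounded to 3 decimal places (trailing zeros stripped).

Answer: 30

Derivation:
Executing turtle program step by step:
Start: pos=(2,-8), heading=45, pen down
LT 90: heading 45 -> 135
FD 12: (2,-8) -> (-6.485,0.485) [heading=135, draw]
PD: pen down
FD 18: (-6.485,0.485) -> (-19.213,13.213) [heading=135, draw]
Final: pos=(-19.213,13.213), heading=135, 2 segment(s) drawn

Segment lengths:
  seg 1: (2,-8) -> (-6.485,0.485), length = 12
  seg 2: (-6.485,0.485) -> (-19.213,13.213), length = 18
Total = 30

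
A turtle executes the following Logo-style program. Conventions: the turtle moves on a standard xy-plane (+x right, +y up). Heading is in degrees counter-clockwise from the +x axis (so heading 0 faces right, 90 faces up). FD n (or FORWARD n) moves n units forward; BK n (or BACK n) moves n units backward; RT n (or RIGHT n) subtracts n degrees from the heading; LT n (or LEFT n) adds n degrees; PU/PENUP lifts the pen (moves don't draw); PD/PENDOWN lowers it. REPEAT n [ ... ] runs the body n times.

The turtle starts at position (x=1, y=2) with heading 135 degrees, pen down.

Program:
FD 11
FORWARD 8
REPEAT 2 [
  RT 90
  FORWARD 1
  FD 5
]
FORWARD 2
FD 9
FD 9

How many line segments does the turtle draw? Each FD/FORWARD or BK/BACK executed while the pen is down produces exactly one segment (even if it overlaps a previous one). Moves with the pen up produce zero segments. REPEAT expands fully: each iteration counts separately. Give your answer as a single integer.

Answer: 9

Derivation:
Executing turtle program step by step:
Start: pos=(1,2), heading=135, pen down
FD 11: (1,2) -> (-6.778,9.778) [heading=135, draw]
FD 8: (-6.778,9.778) -> (-12.435,15.435) [heading=135, draw]
REPEAT 2 [
  -- iteration 1/2 --
  RT 90: heading 135 -> 45
  FD 1: (-12.435,15.435) -> (-11.728,16.142) [heading=45, draw]
  FD 5: (-11.728,16.142) -> (-8.192,19.678) [heading=45, draw]
  -- iteration 2/2 --
  RT 90: heading 45 -> 315
  FD 1: (-8.192,19.678) -> (-7.485,18.971) [heading=315, draw]
  FD 5: (-7.485,18.971) -> (-3.95,15.435) [heading=315, draw]
]
FD 2: (-3.95,15.435) -> (-2.536,14.021) [heading=315, draw]
FD 9: (-2.536,14.021) -> (3.828,7.657) [heading=315, draw]
FD 9: (3.828,7.657) -> (10.192,1.293) [heading=315, draw]
Final: pos=(10.192,1.293), heading=315, 9 segment(s) drawn
Segments drawn: 9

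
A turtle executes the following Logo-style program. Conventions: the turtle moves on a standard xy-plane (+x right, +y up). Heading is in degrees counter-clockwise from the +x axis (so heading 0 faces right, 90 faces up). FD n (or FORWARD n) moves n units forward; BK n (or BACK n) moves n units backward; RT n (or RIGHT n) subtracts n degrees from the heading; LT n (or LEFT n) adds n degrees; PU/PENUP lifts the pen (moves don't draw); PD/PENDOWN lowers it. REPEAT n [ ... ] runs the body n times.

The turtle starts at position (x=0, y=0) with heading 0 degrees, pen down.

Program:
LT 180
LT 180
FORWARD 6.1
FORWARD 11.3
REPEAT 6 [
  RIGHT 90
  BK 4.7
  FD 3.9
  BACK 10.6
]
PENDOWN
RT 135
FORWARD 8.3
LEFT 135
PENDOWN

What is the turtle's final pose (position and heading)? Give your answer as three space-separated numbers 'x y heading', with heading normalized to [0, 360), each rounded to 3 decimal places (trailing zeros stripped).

Answer: 34.669 17.269 180

Derivation:
Executing turtle program step by step:
Start: pos=(0,0), heading=0, pen down
LT 180: heading 0 -> 180
LT 180: heading 180 -> 0
FD 6.1: (0,0) -> (6.1,0) [heading=0, draw]
FD 11.3: (6.1,0) -> (17.4,0) [heading=0, draw]
REPEAT 6 [
  -- iteration 1/6 --
  RT 90: heading 0 -> 270
  BK 4.7: (17.4,0) -> (17.4,4.7) [heading=270, draw]
  FD 3.9: (17.4,4.7) -> (17.4,0.8) [heading=270, draw]
  BK 10.6: (17.4,0.8) -> (17.4,11.4) [heading=270, draw]
  -- iteration 2/6 --
  RT 90: heading 270 -> 180
  BK 4.7: (17.4,11.4) -> (22.1,11.4) [heading=180, draw]
  FD 3.9: (22.1,11.4) -> (18.2,11.4) [heading=180, draw]
  BK 10.6: (18.2,11.4) -> (28.8,11.4) [heading=180, draw]
  -- iteration 3/6 --
  RT 90: heading 180 -> 90
  BK 4.7: (28.8,11.4) -> (28.8,6.7) [heading=90, draw]
  FD 3.9: (28.8,6.7) -> (28.8,10.6) [heading=90, draw]
  BK 10.6: (28.8,10.6) -> (28.8,0) [heading=90, draw]
  -- iteration 4/6 --
  RT 90: heading 90 -> 0
  BK 4.7: (28.8,0) -> (24.1,0) [heading=0, draw]
  FD 3.9: (24.1,0) -> (28,0) [heading=0, draw]
  BK 10.6: (28,0) -> (17.4,0) [heading=0, draw]
  -- iteration 5/6 --
  RT 90: heading 0 -> 270
  BK 4.7: (17.4,0) -> (17.4,4.7) [heading=270, draw]
  FD 3.9: (17.4,4.7) -> (17.4,0.8) [heading=270, draw]
  BK 10.6: (17.4,0.8) -> (17.4,11.4) [heading=270, draw]
  -- iteration 6/6 --
  RT 90: heading 270 -> 180
  BK 4.7: (17.4,11.4) -> (22.1,11.4) [heading=180, draw]
  FD 3.9: (22.1,11.4) -> (18.2,11.4) [heading=180, draw]
  BK 10.6: (18.2,11.4) -> (28.8,11.4) [heading=180, draw]
]
PD: pen down
RT 135: heading 180 -> 45
FD 8.3: (28.8,11.4) -> (34.669,17.269) [heading=45, draw]
LT 135: heading 45 -> 180
PD: pen down
Final: pos=(34.669,17.269), heading=180, 21 segment(s) drawn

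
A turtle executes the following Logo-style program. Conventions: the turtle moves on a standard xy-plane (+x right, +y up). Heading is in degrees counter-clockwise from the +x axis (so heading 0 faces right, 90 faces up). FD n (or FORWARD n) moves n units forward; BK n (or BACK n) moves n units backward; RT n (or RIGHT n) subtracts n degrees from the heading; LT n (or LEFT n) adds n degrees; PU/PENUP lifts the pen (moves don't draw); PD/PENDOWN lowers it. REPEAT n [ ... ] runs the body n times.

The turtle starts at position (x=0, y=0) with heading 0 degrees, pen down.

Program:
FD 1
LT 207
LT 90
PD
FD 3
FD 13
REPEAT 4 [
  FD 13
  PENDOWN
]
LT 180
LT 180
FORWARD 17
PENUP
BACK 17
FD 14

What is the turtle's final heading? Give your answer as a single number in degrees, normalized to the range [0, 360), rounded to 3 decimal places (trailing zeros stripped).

Answer: 297

Derivation:
Executing turtle program step by step:
Start: pos=(0,0), heading=0, pen down
FD 1: (0,0) -> (1,0) [heading=0, draw]
LT 207: heading 0 -> 207
LT 90: heading 207 -> 297
PD: pen down
FD 3: (1,0) -> (2.362,-2.673) [heading=297, draw]
FD 13: (2.362,-2.673) -> (8.264,-14.256) [heading=297, draw]
REPEAT 4 [
  -- iteration 1/4 --
  FD 13: (8.264,-14.256) -> (14.166,-25.839) [heading=297, draw]
  PD: pen down
  -- iteration 2/4 --
  FD 13: (14.166,-25.839) -> (20.068,-37.422) [heading=297, draw]
  PD: pen down
  -- iteration 3/4 --
  FD 13: (20.068,-37.422) -> (25.969,-49.005) [heading=297, draw]
  PD: pen down
  -- iteration 4/4 --
  FD 13: (25.969,-49.005) -> (31.871,-60.588) [heading=297, draw]
  PD: pen down
]
LT 180: heading 297 -> 117
LT 180: heading 117 -> 297
FD 17: (31.871,-60.588) -> (39.589,-75.736) [heading=297, draw]
PU: pen up
BK 17: (39.589,-75.736) -> (31.871,-60.588) [heading=297, move]
FD 14: (31.871,-60.588) -> (38.227,-73.063) [heading=297, move]
Final: pos=(38.227,-73.063), heading=297, 8 segment(s) drawn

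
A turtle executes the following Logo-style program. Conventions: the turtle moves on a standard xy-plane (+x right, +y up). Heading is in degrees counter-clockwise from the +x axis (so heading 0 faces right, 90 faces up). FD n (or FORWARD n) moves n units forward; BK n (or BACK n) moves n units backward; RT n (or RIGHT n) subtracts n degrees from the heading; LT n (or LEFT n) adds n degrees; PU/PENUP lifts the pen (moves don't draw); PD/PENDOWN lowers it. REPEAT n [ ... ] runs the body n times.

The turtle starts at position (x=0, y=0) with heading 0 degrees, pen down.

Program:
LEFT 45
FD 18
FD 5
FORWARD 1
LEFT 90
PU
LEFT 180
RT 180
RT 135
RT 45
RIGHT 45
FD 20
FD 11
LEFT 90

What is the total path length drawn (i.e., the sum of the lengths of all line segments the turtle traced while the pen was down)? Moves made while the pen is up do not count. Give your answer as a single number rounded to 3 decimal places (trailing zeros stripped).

Executing turtle program step by step:
Start: pos=(0,0), heading=0, pen down
LT 45: heading 0 -> 45
FD 18: (0,0) -> (12.728,12.728) [heading=45, draw]
FD 5: (12.728,12.728) -> (16.263,16.263) [heading=45, draw]
FD 1: (16.263,16.263) -> (16.971,16.971) [heading=45, draw]
LT 90: heading 45 -> 135
PU: pen up
LT 180: heading 135 -> 315
RT 180: heading 315 -> 135
RT 135: heading 135 -> 0
RT 45: heading 0 -> 315
RT 45: heading 315 -> 270
FD 20: (16.971,16.971) -> (16.971,-3.029) [heading=270, move]
FD 11: (16.971,-3.029) -> (16.971,-14.029) [heading=270, move]
LT 90: heading 270 -> 0
Final: pos=(16.971,-14.029), heading=0, 3 segment(s) drawn

Segment lengths:
  seg 1: (0,0) -> (12.728,12.728), length = 18
  seg 2: (12.728,12.728) -> (16.263,16.263), length = 5
  seg 3: (16.263,16.263) -> (16.971,16.971), length = 1
Total = 24

Answer: 24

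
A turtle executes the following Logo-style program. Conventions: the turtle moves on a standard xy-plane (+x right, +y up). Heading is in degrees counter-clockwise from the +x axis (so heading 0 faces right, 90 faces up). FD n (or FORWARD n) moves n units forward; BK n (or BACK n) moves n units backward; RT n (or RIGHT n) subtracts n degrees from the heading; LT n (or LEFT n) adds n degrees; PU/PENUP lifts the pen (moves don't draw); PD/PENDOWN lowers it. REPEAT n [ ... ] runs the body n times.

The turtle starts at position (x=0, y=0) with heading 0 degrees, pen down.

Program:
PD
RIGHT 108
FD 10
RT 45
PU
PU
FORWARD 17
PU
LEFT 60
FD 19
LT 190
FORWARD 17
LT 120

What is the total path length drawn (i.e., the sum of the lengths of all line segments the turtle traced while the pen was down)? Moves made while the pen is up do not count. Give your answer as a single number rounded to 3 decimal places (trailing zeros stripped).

Answer: 10

Derivation:
Executing turtle program step by step:
Start: pos=(0,0), heading=0, pen down
PD: pen down
RT 108: heading 0 -> 252
FD 10: (0,0) -> (-3.09,-9.511) [heading=252, draw]
RT 45: heading 252 -> 207
PU: pen up
PU: pen up
FD 17: (-3.09,-9.511) -> (-18.237,-17.228) [heading=207, move]
PU: pen up
LT 60: heading 207 -> 267
FD 19: (-18.237,-17.228) -> (-19.232,-36.202) [heading=267, move]
LT 190: heading 267 -> 97
FD 17: (-19.232,-36.202) -> (-21.303,-19.329) [heading=97, move]
LT 120: heading 97 -> 217
Final: pos=(-21.303,-19.329), heading=217, 1 segment(s) drawn

Segment lengths:
  seg 1: (0,0) -> (-3.09,-9.511), length = 10
Total = 10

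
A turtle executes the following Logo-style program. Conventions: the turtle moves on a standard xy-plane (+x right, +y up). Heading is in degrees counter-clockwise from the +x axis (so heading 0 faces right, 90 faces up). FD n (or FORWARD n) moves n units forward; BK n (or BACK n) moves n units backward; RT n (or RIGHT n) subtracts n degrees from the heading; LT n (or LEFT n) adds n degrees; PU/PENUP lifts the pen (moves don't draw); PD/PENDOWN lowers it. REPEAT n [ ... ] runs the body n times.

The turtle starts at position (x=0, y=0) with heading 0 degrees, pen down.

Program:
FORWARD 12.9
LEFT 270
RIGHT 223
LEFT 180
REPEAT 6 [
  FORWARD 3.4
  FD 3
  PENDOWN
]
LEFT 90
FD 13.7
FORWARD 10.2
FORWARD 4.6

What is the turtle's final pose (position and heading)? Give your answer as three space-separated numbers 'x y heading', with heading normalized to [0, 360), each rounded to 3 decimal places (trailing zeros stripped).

Executing turtle program step by step:
Start: pos=(0,0), heading=0, pen down
FD 12.9: (0,0) -> (12.9,0) [heading=0, draw]
LT 270: heading 0 -> 270
RT 223: heading 270 -> 47
LT 180: heading 47 -> 227
REPEAT 6 [
  -- iteration 1/6 --
  FD 3.4: (12.9,0) -> (10.581,-2.487) [heading=227, draw]
  FD 3: (10.581,-2.487) -> (8.535,-4.681) [heading=227, draw]
  PD: pen down
  -- iteration 2/6 --
  FD 3.4: (8.535,-4.681) -> (6.216,-7.167) [heading=227, draw]
  FD 3: (6.216,-7.167) -> (4.17,-9.361) [heading=227, draw]
  PD: pen down
  -- iteration 3/6 --
  FD 3.4: (4.17,-9.361) -> (1.852,-11.848) [heading=227, draw]
  FD 3: (1.852,-11.848) -> (-0.194,-14.042) [heading=227, draw]
  PD: pen down
  -- iteration 4/6 --
  FD 3.4: (-0.194,-14.042) -> (-2.513,-16.529) [heading=227, draw]
  FD 3: (-2.513,-16.529) -> (-4.559,-18.723) [heading=227, draw]
  PD: pen down
  -- iteration 5/6 --
  FD 3.4: (-4.559,-18.723) -> (-6.878,-21.209) [heading=227, draw]
  FD 3: (-6.878,-21.209) -> (-8.924,-23.403) [heading=227, draw]
  PD: pen down
  -- iteration 6/6 --
  FD 3.4: (-8.924,-23.403) -> (-11.243,-25.89) [heading=227, draw]
  FD 3: (-11.243,-25.89) -> (-13.289,-28.084) [heading=227, draw]
  PD: pen down
]
LT 90: heading 227 -> 317
FD 13.7: (-13.289,-28.084) -> (-3.269,-37.427) [heading=317, draw]
FD 10.2: (-3.269,-37.427) -> (4.191,-44.384) [heading=317, draw]
FD 4.6: (4.191,-44.384) -> (7.555,-47.521) [heading=317, draw]
Final: pos=(7.555,-47.521), heading=317, 16 segment(s) drawn

Answer: 7.555 -47.521 317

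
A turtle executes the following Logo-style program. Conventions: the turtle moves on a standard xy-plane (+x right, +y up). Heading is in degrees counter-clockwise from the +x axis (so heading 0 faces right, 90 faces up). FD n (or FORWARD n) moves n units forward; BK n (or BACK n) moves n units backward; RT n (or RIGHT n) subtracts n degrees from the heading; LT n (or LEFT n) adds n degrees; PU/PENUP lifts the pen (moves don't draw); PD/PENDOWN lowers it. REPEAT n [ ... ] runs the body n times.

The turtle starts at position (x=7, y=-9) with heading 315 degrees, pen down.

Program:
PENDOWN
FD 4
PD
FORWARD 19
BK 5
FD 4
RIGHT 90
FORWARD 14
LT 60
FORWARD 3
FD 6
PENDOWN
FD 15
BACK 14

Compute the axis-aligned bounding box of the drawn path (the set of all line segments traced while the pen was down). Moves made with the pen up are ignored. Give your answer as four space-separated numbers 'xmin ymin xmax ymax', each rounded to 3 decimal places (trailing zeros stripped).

Answer: 7 -57.638 23.263 -9

Derivation:
Executing turtle program step by step:
Start: pos=(7,-9), heading=315, pen down
PD: pen down
FD 4: (7,-9) -> (9.828,-11.828) [heading=315, draw]
PD: pen down
FD 19: (9.828,-11.828) -> (23.263,-25.263) [heading=315, draw]
BK 5: (23.263,-25.263) -> (19.728,-21.728) [heading=315, draw]
FD 4: (19.728,-21.728) -> (22.556,-24.556) [heading=315, draw]
RT 90: heading 315 -> 225
FD 14: (22.556,-24.556) -> (12.657,-34.456) [heading=225, draw]
LT 60: heading 225 -> 285
FD 3: (12.657,-34.456) -> (13.433,-37.354) [heading=285, draw]
FD 6: (13.433,-37.354) -> (14.986,-43.149) [heading=285, draw]
PD: pen down
FD 15: (14.986,-43.149) -> (18.869,-57.638) [heading=285, draw]
BK 14: (18.869,-57.638) -> (15.245,-44.115) [heading=285, draw]
Final: pos=(15.245,-44.115), heading=285, 9 segment(s) drawn

Segment endpoints: x in {7, 9.828, 12.657, 13.433, 14.986, 15.245, 18.869, 19.728, 22.556, 23.263}, y in {-57.638, -44.115, -43.149, -37.354, -34.456, -25.263, -24.556, -21.728, -11.828, -9}
xmin=7, ymin=-57.638, xmax=23.263, ymax=-9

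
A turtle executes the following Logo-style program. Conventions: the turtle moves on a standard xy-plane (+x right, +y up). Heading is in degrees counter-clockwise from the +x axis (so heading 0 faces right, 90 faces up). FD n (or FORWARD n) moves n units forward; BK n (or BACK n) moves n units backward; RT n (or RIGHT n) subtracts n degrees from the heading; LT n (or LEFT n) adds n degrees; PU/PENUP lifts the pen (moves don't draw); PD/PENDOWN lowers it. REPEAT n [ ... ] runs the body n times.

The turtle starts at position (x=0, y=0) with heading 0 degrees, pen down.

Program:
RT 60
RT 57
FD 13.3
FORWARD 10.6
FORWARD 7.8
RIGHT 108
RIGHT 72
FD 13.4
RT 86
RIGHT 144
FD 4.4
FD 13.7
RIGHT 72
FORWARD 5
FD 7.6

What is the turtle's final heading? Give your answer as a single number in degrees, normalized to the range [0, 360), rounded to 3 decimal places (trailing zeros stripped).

Answer: 121

Derivation:
Executing turtle program step by step:
Start: pos=(0,0), heading=0, pen down
RT 60: heading 0 -> 300
RT 57: heading 300 -> 243
FD 13.3: (0,0) -> (-6.038,-11.85) [heading=243, draw]
FD 10.6: (-6.038,-11.85) -> (-10.85,-21.295) [heading=243, draw]
FD 7.8: (-10.85,-21.295) -> (-14.391,-28.245) [heading=243, draw]
RT 108: heading 243 -> 135
RT 72: heading 135 -> 63
FD 13.4: (-14.391,-28.245) -> (-8.308,-16.305) [heading=63, draw]
RT 86: heading 63 -> 337
RT 144: heading 337 -> 193
FD 4.4: (-8.308,-16.305) -> (-12.595,-17.295) [heading=193, draw]
FD 13.7: (-12.595,-17.295) -> (-25.944,-20.377) [heading=193, draw]
RT 72: heading 193 -> 121
FD 5: (-25.944,-20.377) -> (-28.519,-16.091) [heading=121, draw]
FD 7.6: (-28.519,-16.091) -> (-32.434,-9.577) [heading=121, draw]
Final: pos=(-32.434,-9.577), heading=121, 8 segment(s) drawn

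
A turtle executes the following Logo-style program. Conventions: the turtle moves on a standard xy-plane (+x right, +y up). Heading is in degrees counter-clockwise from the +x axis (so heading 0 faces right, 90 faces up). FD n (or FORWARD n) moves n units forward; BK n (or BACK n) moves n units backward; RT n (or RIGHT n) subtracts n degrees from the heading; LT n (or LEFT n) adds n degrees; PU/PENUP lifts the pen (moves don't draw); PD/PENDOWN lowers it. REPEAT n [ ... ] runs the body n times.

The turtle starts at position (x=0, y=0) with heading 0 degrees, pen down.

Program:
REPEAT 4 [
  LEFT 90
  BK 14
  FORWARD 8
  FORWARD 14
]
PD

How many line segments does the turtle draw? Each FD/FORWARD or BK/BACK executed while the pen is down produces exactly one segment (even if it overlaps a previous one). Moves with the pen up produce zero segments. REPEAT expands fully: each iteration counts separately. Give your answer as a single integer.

Answer: 12

Derivation:
Executing turtle program step by step:
Start: pos=(0,0), heading=0, pen down
REPEAT 4 [
  -- iteration 1/4 --
  LT 90: heading 0 -> 90
  BK 14: (0,0) -> (0,-14) [heading=90, draw]
  FD 8: (0,-14) -> (0,-6) [heading=90, draw]
  FD 14: (0,-6) -> (0,8) [heading=90, draw]
  -- iteration 2/4 --
  LT 90: heading 90 -> 180
  BK 14: (0,8) -> (14,8) [heading=180, draw]
  FD 8: (14,8) -> (6,8) [heading=180, draw]
  FD 14: (6,8) -> (-8,8) [heading=180, draw]
  -- iteration 3/4 --
  LT 90: heading 180 -> 270
  BK 14: (-8,8) -> (-8,22) [heading=270, draw]
  FD 8: (-8,22) -> (-8,14) [heading=270, draw]
  FD 14: (-8,14) -> (-8,0) [heading=270, draw]
  -- iteration 4/4 --
  LT 90: heading 270 -> 0
  BK 14: (-8,0) -> (-22,0) [heading=0, draw]
  FD 8: (-22,0) -> (-14,0) [heading=0, draw]
  FD 14: (-14,0) -> (0,0) [heading=0, draw]
]
PD: pen down
Final: pos=(0,0), heading=0, 12 segment(s) drawn
Segments drawn: 12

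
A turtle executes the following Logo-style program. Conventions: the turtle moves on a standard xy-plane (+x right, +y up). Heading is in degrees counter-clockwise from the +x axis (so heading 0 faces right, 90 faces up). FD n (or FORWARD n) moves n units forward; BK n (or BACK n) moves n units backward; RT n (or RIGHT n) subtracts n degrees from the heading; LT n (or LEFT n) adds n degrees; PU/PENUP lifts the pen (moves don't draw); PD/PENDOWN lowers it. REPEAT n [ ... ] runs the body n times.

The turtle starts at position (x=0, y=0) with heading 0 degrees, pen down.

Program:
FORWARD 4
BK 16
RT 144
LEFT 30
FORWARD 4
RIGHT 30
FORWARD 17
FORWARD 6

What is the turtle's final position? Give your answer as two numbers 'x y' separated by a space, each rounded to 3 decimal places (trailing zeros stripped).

Answer: -32.234 -17.173

Derivation:
Executing turtle program step by step:
Start: pos=(0,0), heading=0, pen down
FD 4: (0,0) -> (4,0) [heading=0, draw]
BK 16: (4,0) -> (-12,0) [heading=0, draw]
RT 144: heading 0 -> 216
LT 30: heading 216 -> 246
FD 4: (-12,0) -> (-13.627,-3.654) [heading=246, draw]
RT 30: heading 246 -> 216
FD 17: (-13.627,-3.654) -> (-27.38,-13.647) [heading=216, draw]
FD 6: (-27.38,-13.647) -> (-32.234,-17.173) [heading=216, draw]
Final: pos=(-32.234,-17.173), heading=216, 5 segment(s) drawn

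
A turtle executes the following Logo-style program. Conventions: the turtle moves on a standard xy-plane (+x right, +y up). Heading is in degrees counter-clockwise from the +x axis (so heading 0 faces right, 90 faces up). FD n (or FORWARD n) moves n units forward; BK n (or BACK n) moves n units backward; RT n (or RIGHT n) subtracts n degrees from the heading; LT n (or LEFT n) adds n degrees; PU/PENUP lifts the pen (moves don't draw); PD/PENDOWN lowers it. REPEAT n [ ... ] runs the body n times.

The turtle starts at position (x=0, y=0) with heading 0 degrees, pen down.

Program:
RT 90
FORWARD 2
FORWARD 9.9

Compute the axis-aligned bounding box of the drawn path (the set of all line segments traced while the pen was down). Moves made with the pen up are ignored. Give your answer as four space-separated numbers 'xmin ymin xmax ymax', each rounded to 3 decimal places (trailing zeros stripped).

Executing turtle program step by step:
Start: pos=(0,0), heading=0, pen down
RT 90: heading 0 -> 270
FD 2: (0,0) -> (0,-2) [heading=270, draw]
FD 9.9: (0,-2) -> (0,-11.9) [heading=270, draw]
Final: pos=(0,-11.9), heading=270, 2 segment(s) drawn

Segment endpoints: x in {0, 0, 0}, y in {-11.9, -2, 0}
xmin=0, ymin=-11.9, xmax=0, ymax=0

Answer: 0 -11.9 0 0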